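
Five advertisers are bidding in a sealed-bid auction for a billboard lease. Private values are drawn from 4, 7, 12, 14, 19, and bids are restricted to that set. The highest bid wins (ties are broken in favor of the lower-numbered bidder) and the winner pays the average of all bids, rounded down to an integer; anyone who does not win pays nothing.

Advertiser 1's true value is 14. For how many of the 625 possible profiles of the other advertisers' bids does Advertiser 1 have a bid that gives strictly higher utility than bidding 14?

Others bid (4, 4, 4, 4): truth gives 8; bid 4 gives 10 > 8. Violating.
Others bid (4, 4, 4, 7): truth gives 8; bid 7 gives 9 > 8. Violating.
Others bid (4, 4, 4, 19): truth gives 0; bid 19 gives 4 > 0. Violating.
Others bid (4, 4, 7, 4): truth gives 8; bid 7 gives 9 > 8. Violating.
Others bid (4, 4, 4, 12): truth gives 7; no alternative beats it.
Others bid (4, 4, 4, 14): truth gives 6; no alternative beats it.
(Checking all 625 profiles: 228 have a profitable deviation, 397 do not.)

228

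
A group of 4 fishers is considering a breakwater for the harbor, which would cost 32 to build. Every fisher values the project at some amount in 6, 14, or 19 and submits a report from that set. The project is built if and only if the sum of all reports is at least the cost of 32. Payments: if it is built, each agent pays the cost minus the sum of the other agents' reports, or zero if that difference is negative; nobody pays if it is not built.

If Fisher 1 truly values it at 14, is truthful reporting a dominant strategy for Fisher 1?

Check each profile of the others' reports and compare truth against every alternative report.
Others report (6, 14, 14): truth gives 14, best alternative gives 14.
Others report (6, 14, 19): truth gives 14, best alternative gives 14.
Others report (6, 19, 14): truth gives 14, best alternative gives 14.
Others report (6, 19, 19): truth gives 14, best alternative gives 14.
Others report (14, 6, 14): truth gives 14, best alternative gives 14.
Others report (14, 6, 19): truth gives 14, best alternative gives 14.
(Remaining 21 profiles checked similarly; truth is weakly best in each.)
In every case the truthful report is at least as good as any alternative, so it is a dominant strategy.

Yes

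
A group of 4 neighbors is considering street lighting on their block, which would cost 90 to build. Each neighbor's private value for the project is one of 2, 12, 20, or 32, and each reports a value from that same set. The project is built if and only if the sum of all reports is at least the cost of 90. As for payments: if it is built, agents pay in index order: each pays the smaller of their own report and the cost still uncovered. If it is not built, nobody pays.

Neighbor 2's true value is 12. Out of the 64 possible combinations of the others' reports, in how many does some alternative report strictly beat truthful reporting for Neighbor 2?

Others report (32, 32, 32): truth gives 0; report 2 gives 10 > 0. Violating.
Others report (2, 2, 2): truth gives 0; no alternative beats it.
Others report (2, 2, 12): truth gives 0; no alternative beats it.
(Checking all 64 profiles: 1 has a profitable deviation, 63 do not.)

1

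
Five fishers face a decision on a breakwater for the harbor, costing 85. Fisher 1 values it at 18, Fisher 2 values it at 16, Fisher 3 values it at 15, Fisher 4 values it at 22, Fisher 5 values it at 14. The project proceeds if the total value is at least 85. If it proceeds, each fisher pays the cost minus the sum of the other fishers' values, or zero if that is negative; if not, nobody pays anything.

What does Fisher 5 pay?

14

Total value 85 ≥ cost 85, so the project is built.
The other fishers' values sum to 71.
Cost minus that sum is 85 - 71 = 14.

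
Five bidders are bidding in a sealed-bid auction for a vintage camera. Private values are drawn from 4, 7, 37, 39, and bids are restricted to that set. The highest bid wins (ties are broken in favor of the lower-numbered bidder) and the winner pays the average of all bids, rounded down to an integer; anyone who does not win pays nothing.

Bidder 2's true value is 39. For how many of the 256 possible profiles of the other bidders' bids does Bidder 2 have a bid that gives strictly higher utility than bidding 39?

23

Others bid (4, 4, 4, 4): truth gives 28; bid 7 gives 35 > 28. Violating.
Others bid (4, 4, 4, 7): truth gives 28; bid 7 gives 34 > 28. Violating.
Others bid (4, 4, 7, 4): truth gives 28; bid 7 gives 34 > 28. Violating.
Others bid (4, 4, 7, 7): truth gives 27; bid 7 gives 34 > 27. Violating.
Others bid (4, 4, 4, 37): truth gives 22; no alternative beats it.
Others bid (4, 4, 4, 39): truth gives 21; no alternative beats it.
(Checking all 256 profiles: 23 have a profitable deviation, 233 do not.)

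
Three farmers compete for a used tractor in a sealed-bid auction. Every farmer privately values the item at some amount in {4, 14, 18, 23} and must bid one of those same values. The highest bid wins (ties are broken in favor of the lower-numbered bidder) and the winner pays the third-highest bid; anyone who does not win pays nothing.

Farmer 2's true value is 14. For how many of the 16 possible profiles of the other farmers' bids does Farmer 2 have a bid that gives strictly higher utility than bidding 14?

Others bid (4, 18): truth gives 0; bid 18 gives 10 > 0. Violating.
Others bid (4, 23): truth gives 0; bid 23 gives 10 > 0. Violating.
Others bid (14, 4): truth gives 0; bid 18 gives 10 > 0. Violating.
Others bid (18, 4): truth gives 0; bid 23 gives 10 > 0. Violating.
Others bid (4, 4): truth gives 10; no alternative beats it.
Others bid (4, 14): truth gives 10; no alternative beats it.
(Checking all 16 profiles: 4 have a profitable deviation, 12 do not.)

4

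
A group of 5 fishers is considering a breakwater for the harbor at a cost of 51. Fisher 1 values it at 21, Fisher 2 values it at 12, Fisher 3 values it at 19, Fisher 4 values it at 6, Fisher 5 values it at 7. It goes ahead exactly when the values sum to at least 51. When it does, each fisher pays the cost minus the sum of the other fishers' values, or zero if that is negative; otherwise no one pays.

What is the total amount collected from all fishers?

12

Total value 65 ≥ cost 51, so it is built.
Fisher 1: others sum to 44; max(0, 51 - 44) = 7.
Fisher 2: others sum to 53; max(0, 51 - 53) = 0.
Fisher 3: others sum to 46; max(0, 51 - 46) = 5.
Fisher 4: others sum to 59; max(0, 51 - 59) = 0.
Fisher 5: others sum to 58; max(0, 51 - 58) = 0.
Total collected = 7 + 0 + 5 + 0 + 0 = 12.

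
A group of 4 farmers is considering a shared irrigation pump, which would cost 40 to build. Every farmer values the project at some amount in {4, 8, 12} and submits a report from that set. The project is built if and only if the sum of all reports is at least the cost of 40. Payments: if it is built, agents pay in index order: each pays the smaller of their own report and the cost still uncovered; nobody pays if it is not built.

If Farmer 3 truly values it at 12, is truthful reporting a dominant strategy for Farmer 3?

No

Consider the case where Farmer 1 reports 8, Farmer 2 reports 12 and Farmer 4 reports 12.
Truthful report 12: project built, pays 12, utility 12 - 12 = 0.
Report 8 instead: project built, pays 8, utility 12 - 8 = 4.
Since 4 > 0, reporting 8 is strictly better here, so truthful reporting is not dominant.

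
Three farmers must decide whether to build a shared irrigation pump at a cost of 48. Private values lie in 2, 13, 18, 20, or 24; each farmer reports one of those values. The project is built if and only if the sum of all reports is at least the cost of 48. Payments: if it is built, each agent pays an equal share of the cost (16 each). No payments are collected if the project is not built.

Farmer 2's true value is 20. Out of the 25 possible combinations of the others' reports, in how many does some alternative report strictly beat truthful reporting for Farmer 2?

3

Others report (2, 24): truth gives 0; report 24 gives 4 > 0. Violating.
Others report (13, 13): truth gives 0; report 24 gives 4 > 0. Violating.
Others report (24, 2): truth gives 0; report 24 gives 4 > 0. Violating.
Others report (2, 2): truth gives 0; no alternative beats it.
Others report (2, 13): truth gives 0; no alternative beats it.
(Checking all 25 profiles: 3 have a profitable deviation, 22 do not.)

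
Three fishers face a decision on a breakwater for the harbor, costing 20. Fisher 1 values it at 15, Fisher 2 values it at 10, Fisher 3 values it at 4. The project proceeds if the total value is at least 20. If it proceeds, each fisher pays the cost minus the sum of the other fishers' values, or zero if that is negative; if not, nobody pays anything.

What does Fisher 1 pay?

6

Total value 29 ≥ cost 20, so the project is built.
The other fishers' values sum to 14.
Cost minus that sum is 20 - 14 = 6.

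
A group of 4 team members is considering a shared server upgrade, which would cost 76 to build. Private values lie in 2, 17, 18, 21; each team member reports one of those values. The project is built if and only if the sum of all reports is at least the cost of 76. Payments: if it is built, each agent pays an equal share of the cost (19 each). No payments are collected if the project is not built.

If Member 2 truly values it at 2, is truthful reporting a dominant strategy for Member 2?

Yes

Check each profile of the others' reports and compare truth against every alternative report.
Others report (17, 21, 21): truth gives 0, best alternative gives -17.
Others report (18, 21, 21): truth gives 0, best alternative gives -17.
Others report (21, 17, 21): truth gives 0, best alternative gives -17.
Others report (21, 18, 21): truth gives 0, best alternative gives -17.
Others report (21, 21, 17): truth gives 0, best alternative gives -17.
Others report (21, 21, 18): truth gives 0, best alternative gives -17.
(Remaining 58 profiles checked similarly; truth is weakly best in each.)
In every case the truthful report is at least as good as any alternative, so it is a dominant strategy.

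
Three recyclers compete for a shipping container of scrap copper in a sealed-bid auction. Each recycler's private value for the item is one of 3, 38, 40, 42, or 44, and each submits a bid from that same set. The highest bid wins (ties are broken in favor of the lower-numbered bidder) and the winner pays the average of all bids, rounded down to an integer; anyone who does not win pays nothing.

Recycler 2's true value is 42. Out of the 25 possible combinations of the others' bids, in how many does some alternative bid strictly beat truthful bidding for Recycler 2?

Others bid (3, 3): truth gives 26; bid 38 gives 28 > 26. Violating.
Others bid (3, 38): truth gives 15; bid 38 gives 16 > 15. Violating.
Others bid (3, 40): truth gives 14; bid 40 gives 15 > 14. Violating.
Others bid (3, 44): truth gives 0; bid 44 gives 12 > 0. Violating.
Others bid (3, 42): truth gives 13; no alternative beats it.
Others bid (38, 3): truth gives 15; no alternative beats it.
(Checking all 25 profiles: 8 have a profitable deviation, 17 do not.)

8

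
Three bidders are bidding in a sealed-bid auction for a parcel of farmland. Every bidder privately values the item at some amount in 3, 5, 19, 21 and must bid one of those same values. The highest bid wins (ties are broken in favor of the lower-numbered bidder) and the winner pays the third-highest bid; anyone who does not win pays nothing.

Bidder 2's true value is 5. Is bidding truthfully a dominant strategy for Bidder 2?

Consider the case where Bidder 1 bids 3 and Bidder 3 bids 19.
Truthful bid 5: loses, pays 0, utility 0.
Bid 19 instead: wins, pays 3, utility 5 - 3 = 2.
Since 2 > 0, bidding 19 is strictly better here, so truthful bidding is not dominant.

No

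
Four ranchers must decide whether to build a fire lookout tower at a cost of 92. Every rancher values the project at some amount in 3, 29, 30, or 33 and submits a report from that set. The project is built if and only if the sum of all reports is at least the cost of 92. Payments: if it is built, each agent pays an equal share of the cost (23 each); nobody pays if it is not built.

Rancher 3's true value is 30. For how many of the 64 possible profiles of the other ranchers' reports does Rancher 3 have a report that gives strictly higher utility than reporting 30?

Others report (3, 29, 29): truth gives 0; report 33 gives 7 > 0. Violating.
Others report (29, 3, 29): truth gives 0; report 33 gives 7 > 0. Violating.
Others report (29, 29, 3): truth gives 0; report 33 gives 7 > 0. Violating.
Others report (3, 3, 3): truth gives 0; no alternative beats it.
Others report (3, 3, 29): truth gives 0; no alternative beats it.
(Checking all 64 profiles: 3 have a profitable deviation, 61 do not.)

3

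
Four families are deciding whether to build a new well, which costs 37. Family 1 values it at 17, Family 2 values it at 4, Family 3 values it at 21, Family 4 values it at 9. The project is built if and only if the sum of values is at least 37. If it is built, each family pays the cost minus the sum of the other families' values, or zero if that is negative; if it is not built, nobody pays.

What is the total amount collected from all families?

Total value 51 ≥ cost 37, so it is built.
Family 1: others sum to 34; max(0, 37 - 34) = 3.
Family 2: others sum to 47; max(0, 37 - 47) = 0.
Family 3: others sum to 30; max(0, 37 - 30) = 7.
Family 4: others sum to 42; max(0, 37 - 42) = 0.
Total collected = 3 + 0 + 7 + 0 = 10.

10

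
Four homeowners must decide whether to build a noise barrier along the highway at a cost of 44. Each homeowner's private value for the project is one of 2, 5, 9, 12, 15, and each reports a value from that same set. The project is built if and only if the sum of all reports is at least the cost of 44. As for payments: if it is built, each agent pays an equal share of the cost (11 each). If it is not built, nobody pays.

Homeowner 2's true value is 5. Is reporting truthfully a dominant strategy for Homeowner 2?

No

Consider the case where Homeowner 1 reports 9, Homeowner 3 reports 15 and Homeowner 4 reports 15.
Truthful report 5: project built, pays 11, utility 5 - 11 = -6.
Report 2 instead: project not built, utility 0.
Since 0 > -6, reporting 2 is strictly better here, so truthful reporting is not dominant.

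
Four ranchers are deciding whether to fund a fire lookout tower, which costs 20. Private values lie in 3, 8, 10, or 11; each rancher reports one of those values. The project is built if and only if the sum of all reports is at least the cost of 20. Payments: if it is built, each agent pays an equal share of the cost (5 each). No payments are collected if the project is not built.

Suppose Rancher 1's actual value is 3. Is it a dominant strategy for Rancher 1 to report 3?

Yes

Check each profile of the others' reports and compare truth against every alternative report.
Others report (3, 3, 8): truth gives 0, best alternative gives -2.
Others report (3, 3, 10): truth gives 0, best alternative gives -2.
Others report (3, 8, 3): truth gives 0, best alternative gives -2.
Others report (3, 10, 3): truth gives 0, best alternative gives -2.
Others report (8, 3, 3): truth gives 0, best alternative gives -2.
Others report (10, 3, 3): truth gives 0, best alternative gives -2.
(Remaining 58 profiles checked similarly; truth is weakly best in each.)
In every case the truthful report is at least as good as any alternative, so it is a dominant strategy.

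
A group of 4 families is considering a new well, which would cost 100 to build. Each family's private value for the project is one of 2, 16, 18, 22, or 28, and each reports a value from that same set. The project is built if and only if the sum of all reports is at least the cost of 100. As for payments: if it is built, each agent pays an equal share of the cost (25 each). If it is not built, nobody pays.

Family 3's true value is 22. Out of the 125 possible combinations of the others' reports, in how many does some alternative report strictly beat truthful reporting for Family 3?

Others report (22, 28, 28): truth gives -3; report 2 gives 0 > -3. Violating.
Others report (28, 22, 28): truth gives -3; report 2 gives 0 > -3. Violating.
Others report (28, 28, 22): truth gives -3; report 2 gives 0 > -3. Violating.
Others report (28, 28, 28): truth gives -3; report 2 gives 0 > -3. Violating.
Others report (2, 2, 2): truth gives 0; no alternative beats it.
Others report (2, 2, 16): truth gives 0; no alternative beats it.
(Checking all 125 profiles: 4 have a profitable deviation, 121 do not.)

4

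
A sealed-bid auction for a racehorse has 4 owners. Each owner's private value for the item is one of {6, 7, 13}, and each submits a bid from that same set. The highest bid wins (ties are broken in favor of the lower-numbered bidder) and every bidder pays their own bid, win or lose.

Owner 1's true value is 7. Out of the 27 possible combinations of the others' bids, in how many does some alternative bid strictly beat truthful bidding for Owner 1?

20

Others bid (6, 6, 6): truth gives 0; bid 6 gives 1 > 0. Violating.
Others bid (6, 6, 13): truth gives -7; bid 6 gives -6 > -7. Violating.
Others bid (6, 7, 13): truth gives -7; bid 6 gives -6 > -7. Violating.
Others bid (6, 13, 6): truth gives -7; bid 6 gives -6 > -7. Violating.
Others bid (6, 6, 7): truth gives 0; no alternative beats it.
Others bid (6, 7, 6): truth gives 0; no alternative beats it.
(Checking all 27 profiles: 20 have a profitable deviation, 7 do not.)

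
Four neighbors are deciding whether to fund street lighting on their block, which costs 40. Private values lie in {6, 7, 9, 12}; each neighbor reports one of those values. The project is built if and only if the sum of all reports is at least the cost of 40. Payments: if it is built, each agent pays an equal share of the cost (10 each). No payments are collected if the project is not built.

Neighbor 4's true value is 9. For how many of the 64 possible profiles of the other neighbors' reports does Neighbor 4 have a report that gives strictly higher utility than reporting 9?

6

Others report (7, 12, 12): truth gives -1; report 6 gives 0 > -1. Violating.
Others report (9, 12, 12): truth gives -1; report 6 gives 0 > -1. Violating.
Others report (12, 7, 12): truth gives -1; report 6 gives 0 > -1. Violating.
Others report (12, 9, 12): truth gives -1; report 6 gives 0 > -1. Violating.
Others report (6, 6, 6): truth gives 0; no alternative beats it.
Others report (6, 6, 7): truth gives 0; no alternative beats it.
(Checking all 64 profiles: 6 have a profitable deviation, 58 do not.)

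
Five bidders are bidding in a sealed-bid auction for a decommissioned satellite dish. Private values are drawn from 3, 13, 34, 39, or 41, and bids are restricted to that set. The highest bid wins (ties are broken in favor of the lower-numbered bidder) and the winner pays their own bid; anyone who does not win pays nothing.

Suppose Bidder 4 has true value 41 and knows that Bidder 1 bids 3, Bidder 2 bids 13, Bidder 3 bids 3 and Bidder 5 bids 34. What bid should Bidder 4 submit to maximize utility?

34

Bid 3: loses, pays 0, utility 0.
Bid 13: loses, pays 0, utility 0.
Bid 34: wins, pays 34, utility 41 - 34 = 7.
Bid 39: wins, pays 39, utility 41 - 39 = 2.
Bid 41: wins, pays 41, utility 41 - 41 = 0.
The best choice is 34 with utility 7.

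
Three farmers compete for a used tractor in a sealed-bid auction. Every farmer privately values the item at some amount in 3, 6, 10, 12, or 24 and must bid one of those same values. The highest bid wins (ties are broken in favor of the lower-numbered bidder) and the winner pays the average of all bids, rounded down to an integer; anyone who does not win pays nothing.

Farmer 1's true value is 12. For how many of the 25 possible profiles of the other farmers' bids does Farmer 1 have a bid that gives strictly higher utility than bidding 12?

Others bid (3, 3): truth gives 6; bid 3 gives 9 > 6. Violating.
Others bid (3, 6): truth gives 5; bid 6 gives 7 > 5. Violating.
Others bid (3, 10): truth gives 4; bid 10 gives 5 > 4. Violating.
Others bid (6, 3): truth gives 5; bid 6 gives 7 > 5. Violating.
Others bid (3, 12): truth gives 3; no alternative beats it.
Others bid (3, 24): truth gives 0; no alternative beats it.
(Checking all 25 profiles: 8 have a profitable deviation, 17 do not.)

8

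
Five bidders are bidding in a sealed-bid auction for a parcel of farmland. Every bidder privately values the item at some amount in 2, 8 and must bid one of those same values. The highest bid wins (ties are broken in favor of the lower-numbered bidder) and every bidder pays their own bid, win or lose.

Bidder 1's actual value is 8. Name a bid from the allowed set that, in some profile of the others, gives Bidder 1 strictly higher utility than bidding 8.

Suppose Bidder 2 bids 2, Bidder 3 bids 2, Bidder 4 bids 2 and Bidder 5 bids 2.
Bid 8: wins, pays 8, utility 8 - 8 = 0.
Bid 2: wins, pays 2, utility 8 - 2 = 6.
So bidding 2 beats truth here (6 > 0).

2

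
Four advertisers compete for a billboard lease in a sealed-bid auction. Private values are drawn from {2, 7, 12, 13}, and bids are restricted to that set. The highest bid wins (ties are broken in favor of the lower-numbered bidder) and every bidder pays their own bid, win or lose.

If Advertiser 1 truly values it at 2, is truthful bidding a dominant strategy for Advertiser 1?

Yes

Check each profile of the others' bids and compare truth against every alternative bid.
Others bid (2, 2, 2): truth gives 0, best alternative gives -5.
Others bid (2, 2, 12): truth gives -2, best alternative gives -7.
Others bid (2, 2, 13): truth gives -2, best alternative gives -7.
Others bid (2, 7, 12): truth gives -2, best alternative gives -7.
Others bid (2, 7, 13): truth gives -2, best alternative gives -7.
Others bid (2, 12, 2): truth gives -2, best alternative gives -7.
(Remaining 58 profiles checked similarly; truth is weakly best in each.)
In every case the truthful bid is at least as good as any alternative, so it is a dominant strategy.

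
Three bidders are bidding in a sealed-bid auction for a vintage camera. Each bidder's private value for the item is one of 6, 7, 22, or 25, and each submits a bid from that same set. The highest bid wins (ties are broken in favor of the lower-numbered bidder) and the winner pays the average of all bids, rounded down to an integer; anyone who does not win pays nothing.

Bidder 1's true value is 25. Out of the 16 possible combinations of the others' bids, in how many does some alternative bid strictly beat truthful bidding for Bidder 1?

9

Others bid (6, 6): truth gives 13; bid 6 gives 19 > 13. Violating.
Others bid (6, 7): truth gives 13; bid 7 gives 19 > 13. Violating.
Others bid (6, 22): truth gives 8; bid 22 gives 9 > 8. Violating.
Others bid (7, 6): truth gives 13; bid 7 gives 19 > 13. Violating.
Others bid (6, 25): truth gives 7; no alternative beats it.
Others bid (7, 25): truth gives 6; no alternative beats it.
(Checking all 16 profiles: 9 have a profitable deviation, 7 do not.)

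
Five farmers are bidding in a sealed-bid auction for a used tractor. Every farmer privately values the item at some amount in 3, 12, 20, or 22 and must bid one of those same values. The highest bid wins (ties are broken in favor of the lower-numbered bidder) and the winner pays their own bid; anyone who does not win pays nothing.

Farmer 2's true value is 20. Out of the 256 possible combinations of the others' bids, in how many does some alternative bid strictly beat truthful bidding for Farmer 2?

8

Others bid (3, 3, 3, 3): truth gives 0; bid 12 gives 8 > 0. Violating.
Others bid (3, 3, 3, 12): truth gives 0; bid 12 gives 8 > 0. Violating.
Others bid (3, 3, 12, 3): truth gives 0; bid 12 gives 8 > 0. Violating.
Others bid (3, 3, 12, 12): truth gives 0; bid 12 gives 8 > 0. Violating.
Others bid (3, 3, 3, 20): truth gives 0; no alternative beats it.
Others bid (3, 3, 3, 22): truth gives 0; no alternative beats it.
(Checking all 256 profiles: 8 have a profitable deviation, 248 do not.)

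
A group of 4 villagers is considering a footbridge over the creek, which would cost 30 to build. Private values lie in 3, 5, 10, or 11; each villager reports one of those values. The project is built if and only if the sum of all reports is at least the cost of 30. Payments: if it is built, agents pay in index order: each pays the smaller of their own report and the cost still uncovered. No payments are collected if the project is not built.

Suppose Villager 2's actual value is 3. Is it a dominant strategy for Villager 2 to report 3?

Yes

Check each profile of the others' reports and compare truth against every alternative report.
Others report (3, 11, 11): truth gives 0, best alternative gives -2.
Others report (5, 10, 10): truth gives 0, best alternative gives -2.
Others report (5, 10, 11): truth gives 0, best alternative gives -2.
Others report (5, 11, 10): truth gives 0, best alternative gives -2.
Others report (5, 11, 11): truth gives 0, best alternative gives -2.
Others report (10, 5, 10): truth gives 0, best alternative gives -2.
(Remaining 58 profiles checked similarly; truth is weakly best in each.)
In every case the truthful report is at least as good as any alternative, so it is a dominant strategy.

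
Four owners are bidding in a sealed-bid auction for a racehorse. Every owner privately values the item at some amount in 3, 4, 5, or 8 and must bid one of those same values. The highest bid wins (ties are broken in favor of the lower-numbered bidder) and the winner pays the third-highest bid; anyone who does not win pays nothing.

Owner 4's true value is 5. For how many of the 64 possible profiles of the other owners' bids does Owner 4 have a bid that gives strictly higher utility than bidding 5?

12

Others bid (3, 3, 5): truth gives 0; bid 8 gives 2 > 0. Violating.
Others bid (3, 4, 5): truth gives 0; bid 8 gives 1 > 0. Violating.
Others bid (3, 5, 3): truth gives 0; bid 8 gives 2 > 0. Violating.
Others bid (3, 5, 4): truth gives 0; bid 8 gives 1 > 0. Violating.
Others bid (3, 3, 3): truth gives 2; no alternative beats it.
Others bid (3, 3, 4): truth gives 2; no alternative beats it.
(Checking all 64 profiles: 12 have a profitable deviation, 52 do not.)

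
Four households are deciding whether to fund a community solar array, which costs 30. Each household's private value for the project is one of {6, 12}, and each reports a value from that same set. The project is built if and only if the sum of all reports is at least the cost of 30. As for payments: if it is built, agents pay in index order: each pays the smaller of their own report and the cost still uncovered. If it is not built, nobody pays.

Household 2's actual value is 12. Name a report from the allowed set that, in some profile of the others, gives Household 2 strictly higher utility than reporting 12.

6

Suppose Household 1 reports 6, Household 3 reports 6 and Household 4 reports 12.
Report 12: project built, pays 12, utility 12 - 12 = 0.
Report 6: project built, pays 6, utility 12 - 6 = 6.
So reporting 6 beats truth here (6 > 0).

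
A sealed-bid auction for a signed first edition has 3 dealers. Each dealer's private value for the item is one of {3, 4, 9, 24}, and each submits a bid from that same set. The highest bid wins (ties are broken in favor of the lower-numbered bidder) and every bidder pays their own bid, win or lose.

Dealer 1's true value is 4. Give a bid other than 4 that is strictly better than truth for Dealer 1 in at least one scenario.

3

Suppose Dealer 2 bids 3 and Dealer 3 bids 3.
Bid 4: wins, pays 4, utility 4 - 4 = 0.
Bid 3: wins, pays 3, utility 4 - 3 = 1.
So bidding 3 beats truth here (1 > 0).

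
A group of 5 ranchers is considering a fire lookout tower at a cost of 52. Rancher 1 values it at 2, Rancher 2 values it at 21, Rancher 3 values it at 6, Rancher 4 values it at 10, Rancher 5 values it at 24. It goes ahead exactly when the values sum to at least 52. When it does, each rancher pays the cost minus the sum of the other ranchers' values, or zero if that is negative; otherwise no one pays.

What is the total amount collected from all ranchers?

Total value 63 ≥ cost 52, so it is built.
Rancher 1: others sum to 61; max(0, 52 - 61) = 0.
Rancher 2: others sum to 42; max(0, 52 - 42) = 10.
Rancher 3: others sum to 57; max(0, 52 - 57) = 0.
Rancher 4: others sum to 53; max(0, 52 - 53) = 0.
Rancher 5: others sum to 39; max(0, 52 - 39) = 13.
Total collected = 0 + 10 + 0 + 0 + 13 = 23.

23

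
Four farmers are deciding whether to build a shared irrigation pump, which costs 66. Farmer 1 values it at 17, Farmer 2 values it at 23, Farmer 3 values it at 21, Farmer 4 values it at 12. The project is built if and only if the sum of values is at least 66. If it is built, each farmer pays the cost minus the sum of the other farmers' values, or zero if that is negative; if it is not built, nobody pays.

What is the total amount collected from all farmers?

45

Total value 73 ≥ cost 66, so it is built.
Farmer 1: others sum to 56; max(0, 66 - 56) = 10.
Farmer 2: others sum to 50; max(0, 66 - 50) = 16.
Farmer 3: others sum to 52; max(0, 66 - 52) = 14.
Farmer 4: others sum to 61; max(0, 66 - 61) = 5.
Total collected = 10 + 16 + 14 + 5 = 45.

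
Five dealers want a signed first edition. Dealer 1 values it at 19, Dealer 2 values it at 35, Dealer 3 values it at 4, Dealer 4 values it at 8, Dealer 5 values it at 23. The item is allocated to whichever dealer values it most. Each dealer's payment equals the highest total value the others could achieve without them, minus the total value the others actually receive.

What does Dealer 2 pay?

23

Dealer 2 has the highest value and receives the item.
Without Dealer 2, the item would go to the next-highest value, 23, so the others could achieve 23.
With Dealer 2 present and winning, the others receive nothing, so their total is 0.
Payment = 23 - 0 = 23.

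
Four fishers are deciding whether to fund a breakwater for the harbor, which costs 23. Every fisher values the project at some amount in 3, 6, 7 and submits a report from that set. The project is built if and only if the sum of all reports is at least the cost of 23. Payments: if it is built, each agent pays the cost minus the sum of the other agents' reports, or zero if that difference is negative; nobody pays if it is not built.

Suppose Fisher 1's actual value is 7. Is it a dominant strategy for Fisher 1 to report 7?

Check each profile of the others' reports and compare truth against every alternative report.
Others report (7, 7, 7): truth gives 5, best alternative gives 5.
Others report (6, 7, 7): truth gives 4, best alternative gives 4.
Others report (7, 6, 7): truth gives 4, best alternative gives 4.
Others report (7, 7, 6): truth gives 4, best alternative gives 4.
Others report (6, 6, 7): truth gives 3, best alternative gives 3.
Others report (6, 7, 6): truth gives 3, best alternative gives 3.
(Remaining 21 profiles checked similarly; truth is weakly best in each.)
In every case the truthful report is at least as good as any alternative, so it is a dominant strategy.

Yes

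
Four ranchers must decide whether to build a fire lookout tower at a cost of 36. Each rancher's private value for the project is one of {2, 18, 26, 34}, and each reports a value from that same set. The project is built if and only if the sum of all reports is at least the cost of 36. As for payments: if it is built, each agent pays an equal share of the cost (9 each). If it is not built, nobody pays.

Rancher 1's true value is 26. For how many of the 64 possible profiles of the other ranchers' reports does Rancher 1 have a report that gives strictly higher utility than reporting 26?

Others report (2, 2, 2): truth gives 0; report 34 gives 17 > 0. Violating.
Others report (2, 2, 18): truth gives 17; no alternative beats it.
Others report (2, 2, 26): truth gives 17; no alternative beats it.
(Checking all 64 profiles: 1 has a profitable deviation, 63 do not.)

1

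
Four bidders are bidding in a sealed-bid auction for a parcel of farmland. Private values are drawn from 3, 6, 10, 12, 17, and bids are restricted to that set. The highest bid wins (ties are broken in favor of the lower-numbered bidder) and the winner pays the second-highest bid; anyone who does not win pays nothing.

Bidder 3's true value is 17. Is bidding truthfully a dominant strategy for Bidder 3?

Yes

Check each profile of the others' bids and compare truth against every alternative bid.
Others bid (3, 12, 3): truth gives 5, best alternative gives 0.
Others bid (3, 12, 6): truth gives 5, best alternative gives 0.
Others bid (3, 12, 10): truth gives 5, best alternative gives 0.
Others bid (3, 12, 12): truth gives 5, best alternative gives 0.
Others bid (6, 12, 3): truth gives 5, best alternative gives 0.
Others bid (6, 12, 6): truth gives 5, best alternative gives 0.
(Remaining 119 profiles checked similarly; truth is weakly best in each.)
In every case the truthful bid is at least as good as any alternative, so it is a dominant strategy.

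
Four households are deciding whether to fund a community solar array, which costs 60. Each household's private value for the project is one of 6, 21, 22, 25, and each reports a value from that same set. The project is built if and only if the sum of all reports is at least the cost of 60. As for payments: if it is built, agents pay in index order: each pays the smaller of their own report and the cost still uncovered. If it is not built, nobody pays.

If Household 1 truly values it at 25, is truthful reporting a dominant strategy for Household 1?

No

Consider the case where Household 2 reports 6, Household 3 reports 21 and Household 4 reports 21.
Truthful report 25: project built, pays 25, utility 25 - 25 = 0.
Report 21 instead: project built, pays 21, utility 25 - 21 = 4.
Since 4 > 0, reporting 21 is strictly better here, so truthful reporting is not dominant.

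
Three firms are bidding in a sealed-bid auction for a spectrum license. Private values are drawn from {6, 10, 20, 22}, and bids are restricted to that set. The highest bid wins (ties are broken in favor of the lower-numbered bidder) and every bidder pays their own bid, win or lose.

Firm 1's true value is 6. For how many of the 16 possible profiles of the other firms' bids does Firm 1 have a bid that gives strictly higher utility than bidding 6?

Others bid (6, 10): truth gives -6; bid 10 gives -4 > -6. Violating.
Others bid (10, 6): truth gives -6; bid 10 gives -4 > -6. Violating.
Others bid (10, 10): truth gives -6; bid 10 gives -4 > -6. Violating.
Others bid (6, 6): truth gives 0; no alternative beats it.
Others bid (6, 20): truth gives -6; no alternative beats it.
(Checking all 16 profiles: 3 have a profitable deviation, 13 do not.)

3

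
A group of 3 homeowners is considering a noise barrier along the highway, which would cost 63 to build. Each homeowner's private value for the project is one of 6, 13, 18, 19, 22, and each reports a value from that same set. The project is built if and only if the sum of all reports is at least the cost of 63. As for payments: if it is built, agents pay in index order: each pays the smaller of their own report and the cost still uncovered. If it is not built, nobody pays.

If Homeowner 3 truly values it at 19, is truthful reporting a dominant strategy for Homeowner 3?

Yes

Check each profile of the others' reports and compare truth against every alternative report.
Others report (6, 6): truth gives 0, best alternative gives 0.
Others report (6, 13): truth gives 0, best alternative gives 0.
Others report (6, 18): truth gives 0, best alternative gives 0.
Others report (6, 19): truth gives 0, best alternative gives 0.
Others report (6, 22): truth gives 0, best alternative gives 0.
Others report (13, 6): truth gives 0, best alternative gives 0.
(Remaining 19 profiles checked similarly; truth is weakly best in each.)
In every case the truthful report is at least as good as any alternative, so it is a dominant strategy.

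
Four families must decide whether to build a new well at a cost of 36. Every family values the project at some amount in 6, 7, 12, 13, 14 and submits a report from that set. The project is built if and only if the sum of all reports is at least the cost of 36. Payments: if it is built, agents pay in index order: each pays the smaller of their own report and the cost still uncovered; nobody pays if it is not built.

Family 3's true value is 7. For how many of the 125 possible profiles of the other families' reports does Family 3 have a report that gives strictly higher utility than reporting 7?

Others report (6, 12, 12): truth gives 0; report 6 gives 1 > 0. Violating.
Others report (6, 12, 13): truth gives 0; report 6 gives 1 > 0. Violating.
Others report (6, 12, 14): truth gives 0; report 6 gives 1 > 0. Violating.
Others report (6, 13, 12): truth gives 0; report 6 gives 1 > 0. Violating.
Others report (6, 6, 6): truth gives 0; no alternative beats it.
Others report (6, 6, 7): truth gives 0; no alternative beats it.
(Checking all 125 profiles: 81 have a profitable deviation, 44 do not.)

81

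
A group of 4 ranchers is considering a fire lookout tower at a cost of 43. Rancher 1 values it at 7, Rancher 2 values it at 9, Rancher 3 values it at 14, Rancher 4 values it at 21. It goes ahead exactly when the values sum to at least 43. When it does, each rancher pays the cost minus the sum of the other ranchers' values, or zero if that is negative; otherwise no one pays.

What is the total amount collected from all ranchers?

Total value 51 ≥ cost 43, so it is built.
Rancher 1: others sum to 44; max(0, 43 - 44) = 0.
Rancher 2: others sum to 42; max(0, 43 - 42) = 1.
Rancher 3: others sum to 37; max(0, 43 - 37) = 6.
Rancher 4: others sum to 30; max(0, 43 - 30) = 13.
Total collected = 0 + 1 + 6 + 13 = 20.

20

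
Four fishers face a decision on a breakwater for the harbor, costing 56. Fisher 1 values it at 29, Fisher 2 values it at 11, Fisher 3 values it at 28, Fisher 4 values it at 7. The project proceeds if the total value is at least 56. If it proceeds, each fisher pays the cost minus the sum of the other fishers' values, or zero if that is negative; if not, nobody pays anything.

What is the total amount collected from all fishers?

19

Total value 75 ≥ cost 56, so it is built.
Fisher 1: others sum to 46; max(0, 56 - 46) = 10.
Fisher 2: others sum to 64; max(0, 56 - 64) = 0.
Fisher 3: others sum to 47; max(0, 56 - 47) = 9.
Fisher 4: others sum to 68; max(0, 56 - 68) = 0.
Total collected = 10 + 0 + 9 + 0 = 19.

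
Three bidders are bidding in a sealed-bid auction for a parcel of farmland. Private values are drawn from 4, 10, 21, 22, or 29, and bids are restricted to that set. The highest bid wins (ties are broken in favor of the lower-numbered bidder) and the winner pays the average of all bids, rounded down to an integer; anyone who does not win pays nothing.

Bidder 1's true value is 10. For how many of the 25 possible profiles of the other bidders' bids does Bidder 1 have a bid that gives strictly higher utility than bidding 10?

Others bid (4, 4): truth gives 4; bid 4 gives 6 > 4. Violating.
Others bid (4, 10): truth gives 2; no alternative beats it.
Others bid (4, 21): truth gives 0; no alternative beats it.
(Checking all 25 profiles: 1 has a profitable deviation, 24 do not.)

1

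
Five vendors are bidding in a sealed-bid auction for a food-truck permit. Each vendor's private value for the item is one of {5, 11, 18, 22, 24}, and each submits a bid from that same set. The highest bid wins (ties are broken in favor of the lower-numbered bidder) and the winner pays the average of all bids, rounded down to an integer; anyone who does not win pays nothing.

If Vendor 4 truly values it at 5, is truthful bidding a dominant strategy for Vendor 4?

Check each profile of the others' bids and compare truth against every alternative bid.
Others bid (5, 5, 5, 11): truth gives 0, best alternative gives -2.
Others bid (5, 5, 5, 5): truth gives 0, best alternative gives -1.
Others bid (5, 5, 5, 18): truth gives 0, best alternative gives 0.
Others bid (5, 5, 5, 22): truth gives 0, best alternative gives 0.
Others bid (5, 5, 5, 24): truth gives 0, best alternative gives 0.
Others bid (5, 5, 11, 5): truth gives 0, best alternative gives 0.
(Remaining 619 profiles checked similarly; truth is weakly best in each.)
In every case the truthful bid is at least as good as any alternative, so it is a dominant strategy.

Yes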